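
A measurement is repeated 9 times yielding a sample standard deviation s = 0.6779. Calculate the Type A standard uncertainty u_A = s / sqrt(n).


u_A = s / sqrt(n)
u_A = 0.6779 / sqrt(9)
u_A = 0.6779 / 3
u_A = 0.2260

0.2260


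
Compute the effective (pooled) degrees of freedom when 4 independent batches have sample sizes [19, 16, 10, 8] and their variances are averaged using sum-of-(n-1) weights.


nu = sum_i (n_i - 1)
nu = ((19 - 1) + (16 - 1) + (10 - 1) + (8 - 1))
nu = 18 + 15 + 9 + 7
nu = 49

49


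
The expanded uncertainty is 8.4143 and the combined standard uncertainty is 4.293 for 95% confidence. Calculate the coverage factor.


k = U / uc
k = 8.4143 / 4.293
k = 1.96

1.96


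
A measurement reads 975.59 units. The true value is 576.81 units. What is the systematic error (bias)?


Systematic error = measured - true
= 975.59 - 576.81
= 398.7800

398.7800


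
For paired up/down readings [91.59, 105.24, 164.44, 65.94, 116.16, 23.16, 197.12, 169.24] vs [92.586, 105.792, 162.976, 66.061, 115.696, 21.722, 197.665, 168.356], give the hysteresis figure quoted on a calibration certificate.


|91.59 - 92.586| = 0.9960
|105.24 - 105.792| = 0.5520
|164.44 - 162.976| = 1.4640
|65.94 - 66.061| = 0.1210
|116.16 - 115.696| = 0.4640
|23.16 - 21.722| = 1.4380
|197.12 - 197.665| = 0.5450
|169.24 - 168.356| = 0.8840
hysteresis = max(diffs) = 1.4640

1.4640


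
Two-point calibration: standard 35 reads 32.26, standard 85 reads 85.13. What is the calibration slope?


slope = (y2 - y1) / (x2 - x1)
= (85.13 - 32.26) / (85 - 35)
= 52.8700 / 50
= 1.0574

1.0574


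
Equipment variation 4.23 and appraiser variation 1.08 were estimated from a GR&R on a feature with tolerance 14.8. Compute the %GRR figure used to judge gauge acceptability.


GRR = sqrt(EV^2 + AV^2) = sqrt(4.23^2 + 1.08^2) = 4.3656958
%GRR = GRR / tol * 100 = 4.3656958 / 14.8 * 100
%GRR = 29.4979

29.4979


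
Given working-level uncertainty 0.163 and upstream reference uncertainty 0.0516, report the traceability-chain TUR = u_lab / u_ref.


TUR = u_lab / u_ref
= 0.163 / 0.0516
= 3.1589

3.1589


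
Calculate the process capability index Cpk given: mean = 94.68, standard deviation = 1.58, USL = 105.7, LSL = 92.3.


Cpu = (USL - mean) / (3*sigma) = (105.7 - 94.68) / (3*1.58) = 2.3249
Cpl = (mean - LSL) / (3*sigma) = (94.68 - 92.3) / (3*1.58) = 0.5021
Cpk = min(Cpu, Cpl) = 0.5021

0.5021


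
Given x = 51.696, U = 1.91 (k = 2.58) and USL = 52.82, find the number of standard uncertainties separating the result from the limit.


u = U / k = 1.91 / 2.58 = 0.74031008
margin = |USL - x| = |52.82 - 51.696| = 1.124
z = margin / u = 1.124 / 0.74031008
z = 1.5183

1.5183


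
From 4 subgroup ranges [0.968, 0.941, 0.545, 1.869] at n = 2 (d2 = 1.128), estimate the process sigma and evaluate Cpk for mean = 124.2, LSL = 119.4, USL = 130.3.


R_bar = (0.968 + 0.941 + 0.545 + 1.869) / 4 = 1.08075
sigma = R_bar / d2 = 1.08075 / 1.128 = 0.9581117
Cp = (USL - LSL)/(6*sigma) = (130.3 - 119.4)/(6*0.9581117) = 1.8961
Cpu = (130.3 - 124.2)/(3*0.9581117) = 2.1222
Cpl = (124.2 - 119.4)/(3*0.9581117) = 1.6700
Cpk = min(Cpu, Cpl) = 1.6700

1.6700


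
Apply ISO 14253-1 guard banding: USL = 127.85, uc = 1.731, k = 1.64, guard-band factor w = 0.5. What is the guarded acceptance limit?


U = k * uc = 1.64 * 1.731 = 2.83884
guard band g = w * U = 0.5 * 2.83884 = 1.41942
AL = USL - g = 127.85 - 1.41942
AL = 126.4306

126.4306


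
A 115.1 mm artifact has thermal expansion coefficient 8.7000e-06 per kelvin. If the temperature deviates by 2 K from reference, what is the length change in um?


dL = L * alpha * dT
= 115.1 * 8.7000e-06 * 2
= 0.0020027 mm
dL_um = 0.0020027 * 1000 = 2.0027 um

2.0027


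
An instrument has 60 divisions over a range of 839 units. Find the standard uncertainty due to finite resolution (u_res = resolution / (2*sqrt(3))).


resolution = range / divisions
resolution = 839 / 60 = 13.983333
u_res = resolution / (2*sqrt(3))
u_res = 13.983333 / 3.4641016
u_res = 4.0366

4.0366


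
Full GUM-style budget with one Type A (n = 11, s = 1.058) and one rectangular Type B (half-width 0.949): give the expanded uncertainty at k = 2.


u_A = s / sqrt(n) = 1.058 / sqrt(11) = 0.318999
u_B = half_width / sqrt(3) = 0.949 / sqrt(3) = 0.54790541
uc = sqrt(u_A^2 + u_B^2) = sqrt(0.318999^2 + 0.54790541^2) = 0.63400371
U = k * uc = 2 * 0.63400371
U = 1.2680

1.2680


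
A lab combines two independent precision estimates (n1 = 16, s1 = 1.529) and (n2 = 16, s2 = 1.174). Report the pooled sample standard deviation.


s_p = sqrt(((n1-1)*s1^2 + (n2-1)*s2^2) / (n1+n2-2))
numerator = (16-1)*1.529^2 + (16-1)*1.174^2 = 35.067615 + 20.67414 = 55.741755
denominator = 16 + 16 - 2 = 30
s_p^2 = 55.741755 / 30 = 1.8580585
s_p = sqrt(1.8580585) = 1.3631

1.3631


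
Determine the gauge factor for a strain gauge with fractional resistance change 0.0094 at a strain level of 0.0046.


GF = (dR/R) / epsilon
= 0.0094 / 0.0046
= 2.0435

2.0435


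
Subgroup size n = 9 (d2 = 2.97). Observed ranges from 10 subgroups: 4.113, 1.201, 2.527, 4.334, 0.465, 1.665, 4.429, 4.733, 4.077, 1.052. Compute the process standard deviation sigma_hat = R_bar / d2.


R_bar = (4.113 + 1.201 + 2.527 + 4.334 + 0.465 + 1.665 + 4.429 + 4.733 + 4.077 + 1.052) / 10
R_bar = 28.596 / 10 = 2.8596
sigma_hat = R_bar / d2 = 2.8596 / 2.97 = 0.9628

0.9628


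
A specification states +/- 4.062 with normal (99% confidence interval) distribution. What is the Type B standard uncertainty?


u_B = half_width / 2.576
u_B = 4.062 / 2.576
u_B = 1.5769

1.5769


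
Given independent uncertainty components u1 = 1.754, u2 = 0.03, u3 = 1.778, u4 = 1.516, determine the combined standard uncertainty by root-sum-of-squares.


uc = sqrt(1.754^2 + 0.03^2 + 1.778^2 + 1.516^2)
uc = sqrt(8.536956)
uc = 2.9218

2.9218


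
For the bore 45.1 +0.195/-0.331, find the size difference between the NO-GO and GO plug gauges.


GO = nominal - lower_tol (smallest hole = maximum material condition)
GO = 45.1 - 0.331 = 44.769
NO-GO = nominal + upper_tol (largest hole = least material condition)
NO-GO = 45.1 + 0.195 = 45.295
spread = NO-GO - GO = 45.295 - 44.769 = 0.5260

0.5260


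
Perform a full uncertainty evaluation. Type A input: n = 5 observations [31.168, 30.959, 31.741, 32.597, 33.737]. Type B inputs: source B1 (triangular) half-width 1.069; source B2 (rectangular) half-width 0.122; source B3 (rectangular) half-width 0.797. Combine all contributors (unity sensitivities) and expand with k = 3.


mean = (31.168 + 30.959 + 31.741 + 32.597 + 33.737) / 5 = 32.0404
s = sqrt(sum((x - mean)^2)/(n-1)) = 1.1410963
u_A = s / sqrt(n) = 1.1410963 / sqrt(5) = 0.51031378
u_B1 = 1.069 / sqrt(6) = 0.43641742
u_B2 = 0.122 / sqrt(3) = 0.070436733
u_B3 = 0.797 / sqrt(3) = 0.46014816
uc = sqrt(0.51031378^2 + 0.43641742^2 + 0.070436733^2 + 0.46014816^2) = 0.81705445
U = k * uc = 3 * 0.81705445
U = 2.4512

2.4512


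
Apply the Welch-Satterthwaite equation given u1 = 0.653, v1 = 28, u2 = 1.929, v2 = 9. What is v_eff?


uc = sqrt(u1^2 + u2^2) = sqrt(0.653^2 + 1.929^2) = 2.0365289
v_eff = uc^4 / (u1^4/v1 + u2^4/v2)
= 2.0365289^4 / (0.653^4/28 + 1.929^4/9)
= 17.201341 / 1.5449544
v_eff = 11.1339

11.1339


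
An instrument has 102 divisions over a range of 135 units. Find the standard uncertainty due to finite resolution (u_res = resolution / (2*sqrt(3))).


resolution = range / divisions
resolution = 135 / 102 = 1.3235294
u_res = resolution / (2*sqrt(3))
u_res = 1.3235294 / 3.4641016
u_res = 0.3821

0.3821


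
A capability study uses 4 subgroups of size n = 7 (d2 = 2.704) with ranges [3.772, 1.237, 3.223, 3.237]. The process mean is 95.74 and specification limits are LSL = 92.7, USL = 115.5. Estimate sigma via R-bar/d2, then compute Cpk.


R_bar = (3.772 + 1.237 + 3.223 + 3.237) / 4 = 2.86725
sigma = R_bar / d2 = 2.86725 / 2.704 = 1.0603735
Cp = (USL - LSL)/(6*sigma) = (115.5 - 92.7)/(6*1.0603735) = 3.5836
Cpu = (115.5 - 95.74)/(3*1.0603735) = 6.2116
Cpl = (95.74 - 92.7)/(3*1.0603735) = 0.9556
Cpk = min(Cpu, Cpl) = 0.9556

0.9556


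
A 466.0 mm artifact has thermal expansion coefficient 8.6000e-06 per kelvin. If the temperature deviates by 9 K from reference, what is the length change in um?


dL = L * alpha * dT
= 466.0 * 8.6000e-06 * 9
= 0.0360684 mm
dL_um = 0.0360684 * 1000 = 36.0684 um

36.0684


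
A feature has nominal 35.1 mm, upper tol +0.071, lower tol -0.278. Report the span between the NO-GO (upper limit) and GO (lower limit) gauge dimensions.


GO = nominal - lower_tol (smallest hole = maximum material condition)
GO = 35.1 - 0.278 = 34.822
NO-GO = nominal + upper_tol (largest hole = least material condition)
NO-GO = 35.1 + 0.071 = 35.171
spread = NO-GO - GO = 35.171 - 34.822 = 0.3490

0.3490


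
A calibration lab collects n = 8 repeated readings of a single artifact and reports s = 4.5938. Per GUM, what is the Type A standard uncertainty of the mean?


u_A = s / sqrt(n)
u_A = 4.5938 / sqrt(8)
u_A = 4.5938 / 2.8284271
u_A = 1.6242

1.6242


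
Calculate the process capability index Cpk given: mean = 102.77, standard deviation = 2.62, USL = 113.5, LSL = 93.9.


Cpu = (USL - mean) / (3*sigma) = (113.5 - 102.77) / (3*2.62) = 1.3651
Cpl = (mean - LSL) / (3*sigma) = (102.77 - 93.9) / (3*2.62) = 1.1285
Cpk = min(Cpu, Cpl) = 1.1285

1.1285


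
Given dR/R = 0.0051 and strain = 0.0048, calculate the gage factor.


GF = (dR/R) / epsilon
= 0.0051 / 0.0048
= 1.0625

1.0625


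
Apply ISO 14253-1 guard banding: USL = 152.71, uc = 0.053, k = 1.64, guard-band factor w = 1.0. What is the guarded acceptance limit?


U = k * uc = 1.64 * 0.053 = 0.08692
guard band g = w * U = 1.0 * 0.08692 = 0.08692
AL = USL - g = 152.71 - 0.08692
AL = 152.6231

152.6231


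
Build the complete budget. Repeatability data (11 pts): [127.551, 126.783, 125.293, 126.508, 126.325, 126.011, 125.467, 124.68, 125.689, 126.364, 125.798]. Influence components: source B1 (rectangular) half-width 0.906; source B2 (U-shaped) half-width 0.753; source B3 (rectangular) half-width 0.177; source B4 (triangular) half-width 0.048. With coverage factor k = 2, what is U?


mean = (127.551 + 126.783 + 125.293 + 126.508 + 126.325 + 126.011 + 125.467 + 124.68 + 125.689 + 126.364 + 125.798) / 11 = 126.0426364
s = sqrt(sum((x - mean)^2)/(n-1)) = 0.78478421
u_A = s / sqrt(n) = 0.78478421 / sqrt(11) = 0.23662134
u_B1 = 0.906 / sqrt(3) = 0.52307934
u_B2 = 0.753 / sqrt(2) = 0.53245141
u_B3 = 0.177 / sqrt(3) = 0.102191
u_B4 = 0.048 / sqrt(6) = 0.019595918
uc = sqrt(0.23662134^2 + 0.52307934^2 + 0.53245141^2 + 0.102191^2 + 0.019595918^2) = 0.7898944
U = k * uc = 2 * 0.7898944
U = 1.5798

1.5798


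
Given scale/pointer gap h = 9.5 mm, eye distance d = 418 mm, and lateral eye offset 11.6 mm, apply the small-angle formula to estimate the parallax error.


error = h * offset / d
= 9.5 * 11.6 / 418
= 0.2636

0.2636


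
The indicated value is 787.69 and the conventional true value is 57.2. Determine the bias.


Systematic error = measured - true
= 787.69 - 57.2
= 730.4900

730.4900


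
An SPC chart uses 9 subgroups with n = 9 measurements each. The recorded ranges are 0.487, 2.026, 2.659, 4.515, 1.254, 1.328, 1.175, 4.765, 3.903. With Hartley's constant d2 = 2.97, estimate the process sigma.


R_bar = (0.487 + 2.026 + 2.659 + 4.515 + 1.254 + 1.328 + 1.175 + 4.765 + 3.903) / 9
R_bar = 22.112 / 9 = 2.4568889
sigma_hat = R_bar / d2 = 2.4568889 / 2.97 = 0.8272

0.8272


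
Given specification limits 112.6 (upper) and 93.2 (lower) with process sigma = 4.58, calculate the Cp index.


Cp = (USL - LSL) / (6 * sigma)
= (112.6 - 93.2) / (6 * 4.58)
= 19.4000 / 27.4800
= 0.7060

0.7060


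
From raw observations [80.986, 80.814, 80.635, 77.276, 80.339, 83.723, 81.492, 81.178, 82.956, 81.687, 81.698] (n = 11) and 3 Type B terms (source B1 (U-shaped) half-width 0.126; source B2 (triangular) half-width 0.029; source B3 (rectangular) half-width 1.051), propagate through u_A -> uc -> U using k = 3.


mean = (80.986 + 80.814 + 80.635 + 77.276 + 80.339 + 83.723 + 81.492 + 81.178 + 82.956 + 81.687 + 81.698) / 11 = 81.16218182
s = sqrt(sum((x - mean)^2)/(n-1)) = 1.6327084
u_A = s / sqrt(n) = 1.6327084 / sqrt(11) = 0.4922801
u_B1 = 0.126 / sqrt(2) = 0.089095454
u_B2 = 0.029 / sqrt(6) = 0.0118392
u_B3 = 1.051 / sqrt(3) = 0.60679513
uc = sqrt(0.4922801^2 + 0.089095454^2 + 0.0118392^2 + 0.60679513^2) = 0.78652285
U = k * uc = 3 * 0.78652285
U = 2.3596

2.3596


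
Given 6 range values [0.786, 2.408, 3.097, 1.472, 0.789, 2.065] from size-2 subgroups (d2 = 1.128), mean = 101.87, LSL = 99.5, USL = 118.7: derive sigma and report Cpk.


R_bar = (0.786 + 2.408 + 3.097 + 1.472 + 0.789 + 2.065) / 6 = 1.7695
sigma = R_bar / d2 = 1.7695 / 1.128 = 1.5687057
Cp = (USL - LSL)/(6*sigma) = (118.7 - 99.5)/(6*1.5687057) = 2.0399
Cpu = (118.7 - 101.87)/(3*1.5687057) = 3.5762
Cpl = (101.87 - 99.5)/(3*1.5687057) = 0.5036
Cpk = min(Cpu, Cpl) = 0.5036

0.5036


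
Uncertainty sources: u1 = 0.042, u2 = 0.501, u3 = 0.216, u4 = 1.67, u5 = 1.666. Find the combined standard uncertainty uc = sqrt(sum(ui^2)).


uc = sqrt(0.042^2 + 0.501^2 + 0.216^2 + 1.67^2 + 1.666^2)
uc = sqrt(5.863877)
uc = 2.4215

2.4215


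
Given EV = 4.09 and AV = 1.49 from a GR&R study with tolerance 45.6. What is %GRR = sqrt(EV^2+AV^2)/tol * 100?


GRR = sqrt(EV^2 + AV^2) = sqrt(4.09^2 + 1.49^2) = 4.352953
%GRR = GRR / tol * 100 = 4.352953 / 45.6 * 100
%GRR = 9.5459

9.5459


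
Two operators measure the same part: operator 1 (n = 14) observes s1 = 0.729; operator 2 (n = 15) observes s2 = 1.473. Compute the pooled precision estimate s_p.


s_p = sqrt(((n1-1)*s1^2 + (n2-1)*s2^2) / (n1+n2-2))
numerator = (14-1)*0.729^2 + (15-1)*1.473^2 = 6.908733 + 30.376206 = 37.284939
denominator = 14 + 15 - 2 = 27
s_p^2 = 37.284939 / 27 = 1.3809237
s_p = sqrt(1.3809237) = 1.1751

1.1751


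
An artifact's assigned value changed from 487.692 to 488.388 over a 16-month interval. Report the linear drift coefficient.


rate = (v2 - v1) / months
= (488.388 - 487.692) / 16
= 0.6960 / 16
= 0.0435

0.0435


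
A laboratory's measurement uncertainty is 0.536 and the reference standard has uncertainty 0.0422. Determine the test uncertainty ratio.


TUR = u_lab / u_ref
= 0.536 / 0.0422
= 12.7014

12.7014


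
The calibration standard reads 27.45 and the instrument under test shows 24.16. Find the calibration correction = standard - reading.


Correction = standard - reading
= 27.45 - 24.16
= 3.2900

3.2900


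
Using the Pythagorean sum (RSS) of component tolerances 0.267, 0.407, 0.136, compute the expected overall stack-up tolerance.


RSS = sqrt(0.267^2 + 0.407^2 + 0.136^2)
= sqrt(0.255434)
= 0.5054

0.5054


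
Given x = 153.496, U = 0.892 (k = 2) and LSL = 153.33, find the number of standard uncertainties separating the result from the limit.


u = U / k = 0.892 / 2 = 0.446
margin = |LSL - x| = |153.33 - 153.496| = 0.166
z = margin / u = 0.166 / 0.446
z = 0.3722

0.3722


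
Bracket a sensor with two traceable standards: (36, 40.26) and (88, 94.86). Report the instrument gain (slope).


slope = (y2 - y1) / (x2 - x1)
= (94.86 - 40.26) / (88 - 36)
= 54.6000 / 52
= 1.0500

1.0500


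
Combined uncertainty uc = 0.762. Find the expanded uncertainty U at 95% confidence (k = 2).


U = k * uc
U = 2 * 0.762
U = 1.5240

1.5240


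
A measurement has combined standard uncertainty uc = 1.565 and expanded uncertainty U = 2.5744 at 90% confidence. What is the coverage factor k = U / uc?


k = U / uc
k = 2.5744 / 1.565
k = 1.645

1.645


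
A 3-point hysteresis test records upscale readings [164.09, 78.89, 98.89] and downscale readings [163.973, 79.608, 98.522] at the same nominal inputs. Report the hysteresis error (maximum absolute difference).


|164.09 - 163.973| = 0.1170
|78.89 - 79.608| = 0.7180
|98.89 - 98.522| = 0.3680
hysteresis = max(diffs) = 0.7180

0.7180


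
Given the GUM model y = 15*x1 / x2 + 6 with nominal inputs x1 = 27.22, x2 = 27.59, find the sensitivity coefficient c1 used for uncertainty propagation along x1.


y = 15*x1 / x2 + 6
dy/dx1 = 15/x2
Evaluate at x2 = 27.59: c1 = 15 / 27.59
c1 = 0.5437

0.5437


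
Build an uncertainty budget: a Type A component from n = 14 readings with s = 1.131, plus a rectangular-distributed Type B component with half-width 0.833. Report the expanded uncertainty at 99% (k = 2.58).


u_A = s / sqrt(n) = 1.131 / sqrt(14) = 0.30227246
u_B = half_width / sqrt(3) = 0.833 / sqrt(3) = 0.48093277
uc = sqrt(u_A^2 + u_B^2) = sqrt(0.30227246^2 + 0.48093277^2) = 0.56803606
U = k * uc = 2.58 * 0.56803606
U = 1.4655

1.4655


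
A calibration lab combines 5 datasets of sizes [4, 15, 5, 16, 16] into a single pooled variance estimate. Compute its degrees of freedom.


nu = sum_i (n_i - 1)
nu = ((4 - 1) + (15 - 1) + (5 - 1) + (16 - 1) + (16 - 1))
nu = 3 + 14 + 4 + 15 + 15
nu = 51

51


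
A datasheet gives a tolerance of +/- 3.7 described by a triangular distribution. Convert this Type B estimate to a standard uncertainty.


u_B = half_width / sqrt(6)
u_B = 3.7 / 2.4494897
u_B = 1.5105

1.5105


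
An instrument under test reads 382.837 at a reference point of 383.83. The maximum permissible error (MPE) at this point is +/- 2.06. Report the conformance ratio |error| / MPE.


e = indication - reference = 382.837 - 383.83 = -0.9930
|e| = 0.9930
ratio = |e| / MPE = 0.9930 / 2.06
ratio = 0.4820

0.4820


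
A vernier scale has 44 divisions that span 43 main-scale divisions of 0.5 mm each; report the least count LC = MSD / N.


LC = MSD / n_div
= 0.5 / 44
= 0.0114

0.0114


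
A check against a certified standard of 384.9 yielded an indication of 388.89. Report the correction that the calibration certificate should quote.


Correction = standard - reading
= 384.9 - 388.89
= -3.9900

-3.9900


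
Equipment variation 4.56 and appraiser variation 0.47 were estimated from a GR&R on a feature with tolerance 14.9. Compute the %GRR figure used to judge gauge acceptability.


GRR = sqrt(EV^2 + AV^2) = sqrt(4.56^2 + 0.47^2) = 4.5841575
%GRR = GRR / tol * 100 = 4.5841575 / 14.9 * 100
%GRR = 30.7662

30.7662


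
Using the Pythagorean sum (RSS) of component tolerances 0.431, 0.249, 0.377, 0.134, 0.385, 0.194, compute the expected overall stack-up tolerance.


RSS = sqrt(0.431^2 + 0.249^2 + 0.377^2 + 0.134^2 + 0.385^2 + 0.194^2)
= sqrt(0.593708)
= 0.7705

0.7705


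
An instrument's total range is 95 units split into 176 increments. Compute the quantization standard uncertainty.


resolution = range / divisions
resolution = 95 / 176 = 0.53977273
u_res = resolution / (2*sqrt(3))
u_res = 0.53977273 / 3.4641016
u_res = 0.1558

0.1558


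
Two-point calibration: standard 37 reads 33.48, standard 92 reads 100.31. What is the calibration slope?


slope = (y2 - y1) / (x2 - x1)
= (100.31 - 33.48) / (92 - 37)
= 66.8300 / 55
= 1.2151

1.2151


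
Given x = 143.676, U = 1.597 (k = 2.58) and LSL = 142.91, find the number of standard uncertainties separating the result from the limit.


u = U / k = 1.597 / 2.58 = 0.61899225
margin = |LSL - x| = |142.91 - 143.676| = 0.766
z = margin / u = 0.766 / 0.61899225
z = 1.2375

1.2375


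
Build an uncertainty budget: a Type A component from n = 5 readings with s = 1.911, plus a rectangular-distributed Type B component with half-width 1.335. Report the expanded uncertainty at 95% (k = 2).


u_A = s / sqrt(n) = 1.911 / sqrt(5) = 0.85462518
u_B = half_width / sqrt(3) = 1.335 / sqrt(3) = 0.77076261
uc = sqrt(u_A^2 + u_B^2) = sqrt(0.85462518^2 + 0.77076261^2) = 1.1508515
U = k * uc = 2 * 1.1508515
U = 2.3017

2.3017


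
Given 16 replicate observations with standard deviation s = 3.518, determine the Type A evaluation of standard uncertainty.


u_A = s / sqrt(n)
u_A = 3.518 / sqrt(16)
u_A = 3.518 / 4
u_A = 0.8795

0.8795


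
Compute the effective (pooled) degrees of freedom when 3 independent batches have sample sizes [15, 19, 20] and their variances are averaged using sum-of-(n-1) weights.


nu = sum_i (n_i - 1)
nu = ((15 - 1) + (19 - 1) + (20 - 1))
nu = 14 + 18 + 19
nu = 51

51


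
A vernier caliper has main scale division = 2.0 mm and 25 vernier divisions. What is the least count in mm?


LC = MSD / n_div
= 2.0 / 25
= 0.0800

0.0800


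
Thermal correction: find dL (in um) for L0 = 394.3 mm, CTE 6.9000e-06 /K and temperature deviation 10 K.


dL = L * alpha * dT
= 394.3 * 6.9000e-06 * 10
= 0.0272067 mm
dL_um = 0.0272067 * 1000 = 27.2067 um

27.2067


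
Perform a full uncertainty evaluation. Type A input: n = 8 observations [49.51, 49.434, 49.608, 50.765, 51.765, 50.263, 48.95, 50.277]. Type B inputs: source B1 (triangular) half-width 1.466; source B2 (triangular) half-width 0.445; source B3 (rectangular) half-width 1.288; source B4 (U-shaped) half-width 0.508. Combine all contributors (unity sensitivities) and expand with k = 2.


mean = (49.51 + 49.434 + 49.608 + 50.765 + 51.765 + 50.263 + 48.95 + 50.277) / 8 = 50.0715
s = sqrt(sum((x - mean)^2)/(n-1)) = 0.89618796
u_A = s / sqrt(n) = 0.89618796 / sqrt(8) = 0.31685029
u_B1 = 1.466 / sqrt(6) = 0.59849199
u_B2 = 0.445 / sqrt(6) = 0.18167049
u_B3 = 1.288 / sqrt(3) = 0.74362715
u_B4 = 0.508 / sqrt(2) = 0.35921024
uc = sqrt(0.31685029^2 + 0.59849199^2 + 0.18167049^2 + 0.74362715^2 + 0.35921024^2) = 1.0833302
U = k * uc = 2 * 1.0833302
U = 2.1667

2.1667


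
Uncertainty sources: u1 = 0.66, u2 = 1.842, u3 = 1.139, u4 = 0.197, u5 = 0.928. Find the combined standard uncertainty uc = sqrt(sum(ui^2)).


uc = sqrt(0.66^2 + 1.842^2 + 1.139^2 + 0.197^2 + 0.928^2)
uc = sqrt(6.025878)
uc = 2.4548

2.4548


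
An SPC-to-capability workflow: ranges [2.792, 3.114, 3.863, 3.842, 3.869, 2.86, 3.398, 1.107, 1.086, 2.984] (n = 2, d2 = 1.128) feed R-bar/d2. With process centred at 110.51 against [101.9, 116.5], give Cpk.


R_bar = (2.792 + 3.114 + 3.863 + 3.842 + 3.869 + 2.86 + 3.398 + 1.107 + 1.086 + 2.984) / 10 = 2.8915
sigma = R_bar / d2 = 2.8915 / 1.128 = 2.5633865
Cp = (USL - LSL)/(6*sigma) = (116.5 - 101.9)/(6*2.5633865) = 0.9493
Cpu = (116.5 - 110.51)/(3*2.5633865) = 0.7789
Cpl = (110.51 - 101.9)/(3*2.5633865) = 1.1196
Cpk = min(Cpu, Cpl) = 0.7789

0.7789


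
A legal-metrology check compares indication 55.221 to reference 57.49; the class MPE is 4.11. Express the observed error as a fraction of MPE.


e = indication - reference = 55.221 - 57.49 = -2.2690
|e| = 2.2690
ratio = |e| / MPE = 2.2690 / 4.11
ratio = 0.5521

0.5521


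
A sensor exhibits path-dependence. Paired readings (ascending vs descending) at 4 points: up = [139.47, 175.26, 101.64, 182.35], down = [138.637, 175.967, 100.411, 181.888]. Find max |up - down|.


|139.47 - 138.637| = 0.8330
|175.26 - 175.967| = 0.7070
|101.64 - 100.411| = 1.2290
|182.35 - 181.888| = 0.4620
hysteresis = max(diffs) = 1.2290

1.2290


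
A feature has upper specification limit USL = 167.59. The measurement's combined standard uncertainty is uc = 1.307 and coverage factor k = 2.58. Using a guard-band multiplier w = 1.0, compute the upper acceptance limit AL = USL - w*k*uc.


U = k * uc = 2.58 * 1.307 = 3.37206
guard band g = w * U = 1.0 * 3.37206 = 3.37206
AL = USL - g = 167.59 - 3.37206
AL = 164.2179

164.2179


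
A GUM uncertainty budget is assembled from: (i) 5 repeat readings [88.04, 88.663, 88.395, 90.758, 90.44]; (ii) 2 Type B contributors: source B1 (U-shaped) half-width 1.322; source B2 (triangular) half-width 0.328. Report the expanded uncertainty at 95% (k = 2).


mean = (88.04 + 88.663 + 88.395 + 90.758 + 90.44) / 5 = 89.2592
s = sqrt(sum((x - mean)^2)/(n-1)) = 1.2479418
u_A = s / sqrt(n) = 1.2479418 / sqrt(5) = 0.55809654
u_B1 = 1.322 / sqrt(2) = 0.93479516
u_B2 = 0.328 / sqrt(6) = 0.13390544
uc = sqrt(0.55809654^2 + 0.93479516^2 + 0.13390544^2) = 1.096925
U = k * uc = 2 * 1.096925
U = 2.1938

2.1938


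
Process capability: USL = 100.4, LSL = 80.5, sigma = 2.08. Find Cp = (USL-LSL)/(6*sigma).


Cp = (USL - LSL) / (6 * sigma)
= (100.4 - 80.5) / (6 * 2.08)
= 19.9000 / 12.4800
= 1.5946

1.5946


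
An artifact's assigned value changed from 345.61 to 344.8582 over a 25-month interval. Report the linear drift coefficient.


rate = (v2 - v1) / months
= (344.8582 - 345.61) / 25
= -0.7518 / 25
= -0.0301

-0.0301


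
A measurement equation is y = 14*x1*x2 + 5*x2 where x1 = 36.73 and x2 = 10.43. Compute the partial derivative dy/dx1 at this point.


y = 14*x1*x2 + 5*x2
dy/dx1 = 14*x2
Evaluate at x2 = 10.43: c1 = 14 * 10.43
c1 = 146.0200

146.0200


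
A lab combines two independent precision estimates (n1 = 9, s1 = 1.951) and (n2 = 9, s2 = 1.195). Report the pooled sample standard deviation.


s_p = sqrt(((n1-1)*s1^2 + (n2-1)*s2^2) / (n1+n2-2))
numerator = (9-1)*1.951^2 + (9-1)*1.195^2 = 30.451208 + 11.4242 = 41.875408
denominator = 9 + 9 - 2 = 16
s_p^2 = 41.875408 / 16 = 2.617213
s_p = sqrt(2.617213) = 1.6178

1.6178


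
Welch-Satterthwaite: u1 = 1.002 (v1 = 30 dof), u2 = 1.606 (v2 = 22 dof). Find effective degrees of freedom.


uc = sqrt(u1^2 + u2^2) = sqrt(1.002^2 + 1.606^2) = 1.8929448
v_eff = uc^4 / (u1^4/v1 + u2^4/v2)
= 1.8929448^4 / (1.002^4/30 + 1.606^4/22)
= 12.839609 / 0.33598527
v_eff = 38.2148

38.2148


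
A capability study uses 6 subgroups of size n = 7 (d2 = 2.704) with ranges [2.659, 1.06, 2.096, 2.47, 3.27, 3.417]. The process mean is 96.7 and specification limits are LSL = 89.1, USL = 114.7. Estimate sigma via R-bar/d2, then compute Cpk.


R_bar = (2.659 + 1.06 + 2.096 + 2.47 + 3.27 + 3.417) / 6 = 2.4953333
sigma = R_bar / d2 = 2.4953333 / 2.704 = 0.92283036
Cp = (USL - LSL)/(6*sigma) = (114.7 - 89.1)/(6*0.92283036) = 4.6235
Cpu = (114.7 - 96.7)/(3*0.92283036) = 6.5017
Cpl = (96.7 - 89.1)/(3*0.92283036) = 2.7452
Cpk = min(Cpu, Cpl) = 2.7452

2.7452


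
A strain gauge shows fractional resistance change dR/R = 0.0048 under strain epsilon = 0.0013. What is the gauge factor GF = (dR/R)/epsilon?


GF = (dR/R) / epsilon
= 0.0048 / 0.0013
= 3.6923

3.6923


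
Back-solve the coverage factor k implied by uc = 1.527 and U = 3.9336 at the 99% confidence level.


k = U / uc
k = 3.9336 / 1.527
k = 2.576

2.576


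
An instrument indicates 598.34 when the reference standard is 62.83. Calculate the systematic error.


Systematic error = measured - true
= 598.34 - 62.83
= 535.5100

535.5100


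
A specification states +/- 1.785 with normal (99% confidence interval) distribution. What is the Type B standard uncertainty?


u_B = half_width / 2.576
u_B = 1.785 / 2.576
u_B = 0.6929

0.6929


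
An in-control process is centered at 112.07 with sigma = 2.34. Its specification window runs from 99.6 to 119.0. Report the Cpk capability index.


Cpu = (USL - mean) / (3*sigma) = (119.0 - 112.07) / (3*2.34) = 0.9872
Cpl = (mean - LSL) / (3*sigma) = (112.07 - 99.6) / (3*2.34) = 1.7764
Cpk = min(Cpu, Cpl) = 0.9872

0.9872


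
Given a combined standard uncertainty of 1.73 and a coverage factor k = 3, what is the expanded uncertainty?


U = k * uc
U = 3 * 1.73
U = 5.1900

5.1900


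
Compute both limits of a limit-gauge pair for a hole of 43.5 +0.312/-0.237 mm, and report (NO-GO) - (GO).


GO = nominal - lower_tol (smallest hole = maximum material condition)
GO = 43.5 - 0.237 = 43.263
NO-GO = nominal + upper_tol (largest hole = least material condition)
NO-GO = 43.5 + 0.312 = 43.812
spread = NO-GO - GO = 43.812 - 43.263 = 0.5490

0.5490


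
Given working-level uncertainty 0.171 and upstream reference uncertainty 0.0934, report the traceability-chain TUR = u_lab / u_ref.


TUR = u_lab / u_ref
= 0.171 / 0.0934
= 1.8308

1.8308


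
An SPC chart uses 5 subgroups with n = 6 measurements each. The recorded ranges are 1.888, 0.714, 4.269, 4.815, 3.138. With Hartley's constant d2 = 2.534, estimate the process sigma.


R_bar = (1.888 + 0.714 + 4.269 + 4.815 + 3.138) / 5
R_bar = 14.824 / 5 = 2.9648
sigma_hat = R_bar / d2 = 2.9648 / 2.534 = 1.1700

1.1700


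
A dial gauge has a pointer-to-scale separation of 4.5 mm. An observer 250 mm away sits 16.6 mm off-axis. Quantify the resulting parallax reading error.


error = h * offset / d
= 4.5 * 16.6 / 250
= 0.2988

0.2988


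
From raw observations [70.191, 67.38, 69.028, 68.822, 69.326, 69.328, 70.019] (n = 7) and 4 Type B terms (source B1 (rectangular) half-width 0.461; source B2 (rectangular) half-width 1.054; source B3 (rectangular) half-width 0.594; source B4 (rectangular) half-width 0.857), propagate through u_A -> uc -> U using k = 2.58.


mean = (70.191 + 67.38 + 69.028 + 68.822 + 69.326 + 69.328 + 70.019) / 7 = 69.15628571
s = sqrt(sum((x - mean)^2)/(n-1)) = 0.92705568
u_A = s / sqrt(n) = 0.92705568 / sqrt(7) = 0.35039411
u_B1 = 0.461 / sqrt(3) = 0.26615847
u_B2 = 1.054 / sqrt(3) = 0.60852718
u_B3 = 0.594 / sqrt(3) = 0.34294606
u_B4 = 0.857 / sqrt(3) = 0.49478918
uc = sqrt(0.35039411^2 + 0.26615847^2 + 0.60852718^2 + 0.34294606^2 + 0.49478918^2) = 0.96247079
U = k * uc = 2.58 * 0.96247079
U = 2.4832

2.4832


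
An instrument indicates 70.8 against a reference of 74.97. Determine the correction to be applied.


Correction = standard - reading
= 74.97 - 70.8
= 4.1700

4.1700


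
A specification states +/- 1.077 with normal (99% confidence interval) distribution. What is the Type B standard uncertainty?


u_B = half_width / 2.576
u_B = 1.077 / 2.576
u_B = 0.4181

0.4181


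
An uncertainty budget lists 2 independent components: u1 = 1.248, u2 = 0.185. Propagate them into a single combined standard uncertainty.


uc = sqrt(1.248^2 + 0.185^2)
uc = sqrt(1.591729)
uc = 1.2616

1.2616


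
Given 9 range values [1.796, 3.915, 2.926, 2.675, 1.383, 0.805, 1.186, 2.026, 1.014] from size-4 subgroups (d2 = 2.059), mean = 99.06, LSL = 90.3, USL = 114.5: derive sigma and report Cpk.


R_bar = (1.796 + 3.915 + 2.926 + 2.675 + 1.383 + 0.805 + 1.186 + 2.026 + 1.014) / 9 = 1.9695556
sigma = R_bar / d2 = 1.9695556 / 2.059 = 0.9565593
Cp = (USL - LSL)/(6*sigma) = (114.5 - 90.3)/(6*0.9565593) = 4.2165
Cpu = (114.5 - 99.06)/(3*0.9565593) = 5.3804
Cpl = (99.06 - 90.3)/(3*0.9565593) = 3.0526
Cpk = min(Cpu, Cpl) = 3.0526

3.0526


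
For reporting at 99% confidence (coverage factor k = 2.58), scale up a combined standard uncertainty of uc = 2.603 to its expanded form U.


U = k * uc
U = 2.58 * 2.603
U = 6.7157

6.7157


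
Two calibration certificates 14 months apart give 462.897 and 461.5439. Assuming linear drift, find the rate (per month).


rate = (v2 - v1) / months
= (461.5439 - 462.897) / 14
= -1.3531 / 14
= -0.0966

-0.0966


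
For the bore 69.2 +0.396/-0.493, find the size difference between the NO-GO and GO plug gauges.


GO = nominal - lower_tol (smallest hole = maximum material condition)
GO = 69.2 - 0.493 = 68.707
NO-GO = nominal + upper_tol (largest hole = least material condition)
NO-GO = 69.2 + 0.396 = 69.596
spread = NO-GO - GO = 69.596 - 68.707 = 0.8890

0.8890


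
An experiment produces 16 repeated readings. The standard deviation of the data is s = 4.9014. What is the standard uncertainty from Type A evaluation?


u_A = s / sqrt(n)
u_A = 4.9014 / sqrt(16)
u_A = 4.9014 / 4
u_A = 1.2253

1.2253


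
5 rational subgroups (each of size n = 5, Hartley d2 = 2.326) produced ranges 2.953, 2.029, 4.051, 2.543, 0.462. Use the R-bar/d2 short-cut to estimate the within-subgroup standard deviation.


R_bar = (2.953 + 2.029 + 4.051 + 2.543 + 0.462) / 5
R_bar = 12.038 / 5 = 2.4076
sigma_hat = R_bar / d2 = 2.4076 / 2.326 = 1.0351

1.0351


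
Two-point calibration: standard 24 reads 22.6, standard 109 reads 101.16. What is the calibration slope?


slope = (y2 - y1) / (x2 - x1)
= (101.16 - 22.6) / (109 - 24)
= 78.5600 / 85
= 0.9242

0.9242


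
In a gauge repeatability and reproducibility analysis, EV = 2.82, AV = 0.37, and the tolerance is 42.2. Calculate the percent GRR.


GRR = sqrt(EV^2 + AV^2) = sqrt(2.82^2 + 0.37^2) = 2.8441695
%GRR = GRR / tol * 100 = 2.8441695 / 42.2 * 100
%GRR = 6.7397

6.7397


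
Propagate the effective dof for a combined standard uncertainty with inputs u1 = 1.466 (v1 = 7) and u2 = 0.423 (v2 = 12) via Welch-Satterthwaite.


uc = sqrt(u1^2 + u2^2) = sqrt(1.466^2 + 0.423^2) = 1.5258063
v_eff = uc^4 / (u1^4/v1 + u2^4/v2)
= 1.5258063^4 / (1.466^4/7 + 0.423^4/12)
= 5.4199791 / 0.66250675
v_eff = 8.1810

8.1810


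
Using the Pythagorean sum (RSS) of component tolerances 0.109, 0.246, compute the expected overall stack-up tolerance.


RSS = sqrt(0.109^2 + 0.246^2)
= sqrt(0.072397)
= 0.2691

0.2691


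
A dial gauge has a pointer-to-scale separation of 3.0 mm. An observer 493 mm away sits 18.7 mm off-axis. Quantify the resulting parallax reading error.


error = h * offset / d
= 3.0 * 18.7 / 493
= 0.1138

0.1138


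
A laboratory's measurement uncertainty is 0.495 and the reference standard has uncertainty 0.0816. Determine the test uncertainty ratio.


TUR = u_lab / u_ref
= 0.495 / 0.0816
= 6.0662

6.0662


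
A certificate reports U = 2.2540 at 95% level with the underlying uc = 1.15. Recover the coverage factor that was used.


k = U / uc
k = 2.2540 / 1.15
k = 1.96

1.96


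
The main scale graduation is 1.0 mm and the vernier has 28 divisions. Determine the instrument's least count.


LC = MSD / n_div
= 1.0 / 28
= 0.0357

0.0357


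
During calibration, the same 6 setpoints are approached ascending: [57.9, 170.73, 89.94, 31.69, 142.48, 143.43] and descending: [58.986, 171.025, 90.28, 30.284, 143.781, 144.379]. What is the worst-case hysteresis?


|57.9 - 58.986| = 1.0860
|170.73 - 171.025| = 0.2950
|89.94 - 90.28| = 0.3400
|31.69 - 30.284| = 1.4060
|142.48 - 143.781| = 1.3010
|143.43 - 144.379| = 0.9490
hysteresis = max(diffs) = 1.4060

1.4060


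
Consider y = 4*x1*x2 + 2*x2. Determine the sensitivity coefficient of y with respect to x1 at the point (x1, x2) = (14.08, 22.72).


y = 4*x1*x2 + 2*x2
dy/dx1 = 4*x2
Evaluate at x2 = 22.72: c1 = 4 * 22.72
c1 = 90.8800

90.8800


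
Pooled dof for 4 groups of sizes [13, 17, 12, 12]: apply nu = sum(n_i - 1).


nu = sum_i (n_i - 1)
nu = ((13 - 1) + (17 - 1) + (12 - 1) + (12 - 1))
nu = 12 + 16 + 11 + 11
nu = 50

50


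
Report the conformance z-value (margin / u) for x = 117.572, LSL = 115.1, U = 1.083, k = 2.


u = U / k = 1.083 / 2 = 0.5415
margin = |LSL - x| = |115.1 - 117.572| = 2.472
z = margin / u = 2.472 / 0.5415
z = 4.5651

4.5651


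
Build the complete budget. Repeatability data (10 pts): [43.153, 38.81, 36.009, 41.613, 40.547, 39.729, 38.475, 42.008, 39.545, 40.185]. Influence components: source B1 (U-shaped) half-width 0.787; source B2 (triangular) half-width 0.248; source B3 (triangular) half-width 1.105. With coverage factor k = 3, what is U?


mean = (43.153 + 38.81 + 36.009 + 41.613 + 40.547 + 39.729 + 38.475 + 42.008 + 39.545 + 40.185) / 10 = 40.0074
s = sqrt(sum((x - mean)^2)/(n-1)) = 2.023704
u_A = s / sqrt(n) = 2.023704 / sqrt(10) = 0.63995139
u_B1 = 0.787 / sqrt(2) = 0.55649304
u_B2 = 0.248 / sqrt(6) = 0.10124558
u_B3 = 1.105 / sqrt(6) = 0.45111436
uc = sqrt(0.63995139^2 + 0.55649304^2 + 0.10124558^2 + 0.45111436^2) = 0.96590741
U = k * uc = 3 * 0.96590741
U = 2.8977

2.8977


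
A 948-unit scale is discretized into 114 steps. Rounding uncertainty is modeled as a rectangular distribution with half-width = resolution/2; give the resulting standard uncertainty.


resolution = range / divisions
resolution = 948 / 114 = 8.3157895
u_res = resolution / (2*sqrt(3))
u_res = 8.3157895 / 3.4641016
u_res = 2.4006

2.4006


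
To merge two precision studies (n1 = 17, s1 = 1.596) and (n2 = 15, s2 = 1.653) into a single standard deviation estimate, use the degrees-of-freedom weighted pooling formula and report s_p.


s_p = sqrt(((n1-1)*s1^2 + (n2-1)*s2^2) / (n1+n2-2))
numerator = (17-1)*1.596^2 + (15-1)*1.653^2 = 40.755456 + 38.253726 = 79.009182
denominator = 17 + 15 - 2 = 30
s_p^2 = 79.009182 / 30 = 2.6336394
s_p = sqrt(2.6336394) = 1.6228

1.6228


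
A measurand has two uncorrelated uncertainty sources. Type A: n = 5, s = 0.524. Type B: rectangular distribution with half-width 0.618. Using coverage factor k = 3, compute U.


u_A = s / sqrt(n) = 0.524 / sqrt(5) = 0.23433992
u_B = half_width / sqrt(3) = 0.618 / sqrt(3) = 0.35680247
uc = sqrt(u_A^2 + u_B^2) = sqrt(0.23433992^2 + 0.35680247^2) = 0.4268761
U = k * uc = 3 * 0.4268761
U = 1.2806

1.2806


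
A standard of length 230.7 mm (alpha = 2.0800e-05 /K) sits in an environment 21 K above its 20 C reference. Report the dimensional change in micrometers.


dL = L * alpha * dT
= 230.7 * 2.0800e-05 * 21
= 0.1007698 mm
dL_um = 0.1007698 * 1000 = 100.7698 um

100.7698


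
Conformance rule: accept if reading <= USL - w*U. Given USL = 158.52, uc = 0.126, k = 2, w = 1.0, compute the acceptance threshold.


U = k * uc = 2 * 0.126 = 0.252
guard band g = w * U = 1.0 * 0.252 = 0.252
AL = USL - g = 158.52 - 0.252
AL = 158.2680

158.2680


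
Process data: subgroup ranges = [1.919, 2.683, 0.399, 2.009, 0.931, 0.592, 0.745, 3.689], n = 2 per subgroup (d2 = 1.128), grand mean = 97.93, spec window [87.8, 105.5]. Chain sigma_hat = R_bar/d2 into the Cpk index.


R_bar = (1.919 + 2.683 + 0.399 + 2.009 + 0.931 + 0.592 + 0.745 + 3.689) / 8 = 1.620875
sigma = R_bar / d2 = 1.620875 / 1.128 = 1.4369459
Cp = (USL - LSL)/(6*sigma) = (105.5 - 87.8)/(6*1.4369459) = 2.0530
Cpu = (105.5 - 97.93)/(3*1.4369459) = 1.7560
Cpl = (97.93 - 87.8)/(3*1.4369459) = 2.3499
Cpk = min(Cpu, Cpl) = 1.7560

1.7560


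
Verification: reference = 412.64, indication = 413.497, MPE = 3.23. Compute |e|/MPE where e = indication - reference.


e = indication - reference = 413.497 - 412.64 = 0.8570
|e| = 0.8570
ratio = |e| / MPE = 0.8570 / 3.23
ratio = 0.2653

0.2653


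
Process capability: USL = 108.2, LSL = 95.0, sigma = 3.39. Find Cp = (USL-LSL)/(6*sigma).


Cp = (USL - LSL) / (6 * sigma)
= (108.2 - 95.0) / (6 * 3.39)
= 13.2000 / 20.3400
= 0.6490

0.6490


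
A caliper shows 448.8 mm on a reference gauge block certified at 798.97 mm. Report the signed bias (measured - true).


Systematic error = measured - true
= 448.8 - 798.97
= -350.1700

-350.1700


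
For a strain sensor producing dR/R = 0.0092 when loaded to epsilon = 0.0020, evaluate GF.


GF = (dR/R) / epsilon
= 0.0092 / 0.0020
= 4.6000

4.6000


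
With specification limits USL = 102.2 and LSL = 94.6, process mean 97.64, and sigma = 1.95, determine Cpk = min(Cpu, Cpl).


Cpu = (USL - mean) / (3*sigma) = (102.2 - 97.64) / (3*1.95) = 0.7795
Cpl = (mean - LSL) / (3*sigma) = (97.64 - 94.6) / (3*1.95) = 0.5197
Cpk = min(Cpu, Cpl) = 0.5197

0.5197


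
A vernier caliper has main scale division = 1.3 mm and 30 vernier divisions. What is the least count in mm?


LC = MSD / n_div
= 1.3 / 30
= 0.0433

0.0433


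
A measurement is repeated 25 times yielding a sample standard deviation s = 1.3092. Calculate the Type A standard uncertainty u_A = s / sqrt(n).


u_A = s / sqrt(n)
u_A = 1.3092 / sqrt(25)
u_A = 1.3092 / 5
u_A = 0.2618

0.2618


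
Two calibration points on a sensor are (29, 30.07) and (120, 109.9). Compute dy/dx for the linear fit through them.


slope = (y2 - y1) / (x2 - x1)
= (109.9 - 30.07) / (120 - 29)
= 79.8300 / 91
= 0.8773

0.8773


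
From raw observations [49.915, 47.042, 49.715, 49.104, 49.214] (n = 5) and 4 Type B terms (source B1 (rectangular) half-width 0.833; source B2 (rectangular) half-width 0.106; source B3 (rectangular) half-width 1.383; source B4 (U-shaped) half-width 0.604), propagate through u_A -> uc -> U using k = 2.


mean = (49.915 + 47.042 + 49.715 + 49.104 + 49.214) / 5 = 48.998
s = sqrt(sum((x - mean)^2)/(n-1)) = 1.1444219
u_A = s / sqrt(n) = 1.1444219 / sqrt(5) = 0.51180103
u_B1 = 0.833 / sqrt(3) = 0.48093277
u_B2 = 0.106 / sqrt(3) = 0.061199129
u_B3 = 1.383 / sqrt(3) = 0.79847542
u_B4 = 0.604 / sqrt(2) = 0.4270925
uc = sqrt(0.51180103^2 + 0.48093277^2 + 0.061199129^2 + 0.79847542^2 + 0.4270925^2) = 1.1475857
U = k * uc = 2 * 1.1475857
U = 2.2952

2.2952
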